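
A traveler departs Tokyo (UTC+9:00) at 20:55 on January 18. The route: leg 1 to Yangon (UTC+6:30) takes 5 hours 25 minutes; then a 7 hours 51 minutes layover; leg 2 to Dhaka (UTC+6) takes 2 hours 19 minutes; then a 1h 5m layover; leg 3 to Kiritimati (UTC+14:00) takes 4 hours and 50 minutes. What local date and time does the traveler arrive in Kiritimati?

23:25 on January 19

Convert departure to UTC: 20:55 − 9:00 = 11:55 UTC on Jan 18.
Add 5 hours and 25 minutes leg 1 → 17:20 UTC.
Add 7 hours 51 minutes layover in Yangon → 01:11 UTC (Jan 19).
Add 2 hours 19 minutes leg 2 → 03:30 UTC.
Add 1 hour and 5 minutes layover in Dhaka → 04:35 UTC.
Add 4 hours 50 minutes leg 3 → 09:25 UTC.
Kiritimati is UTC+14:00, so local arrival = 09:25 + 14:00 = 23:25 on Jan 19.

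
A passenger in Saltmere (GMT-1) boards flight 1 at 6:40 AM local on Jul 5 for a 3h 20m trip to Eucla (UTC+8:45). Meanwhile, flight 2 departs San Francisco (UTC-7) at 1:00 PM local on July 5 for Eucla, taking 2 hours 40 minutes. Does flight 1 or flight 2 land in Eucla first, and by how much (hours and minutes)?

Flight 1 in UTC: 6:40 AM + 1:00 = 7:40 AM on Jul 5.
+3 hours and 20 minutes → arrive 11:00 AM UTC on Jul 5.
Flight 2 in UTC: 1:00 PM + 7:00 = 8:00 PM on Jul 5.
+2 hours 40 minutes → arrive 10:40 PM UTC on Jul 5.
Flight 1 lands earlier by 11 hours 40 minutes.

the first, by 11 hours 40 minutes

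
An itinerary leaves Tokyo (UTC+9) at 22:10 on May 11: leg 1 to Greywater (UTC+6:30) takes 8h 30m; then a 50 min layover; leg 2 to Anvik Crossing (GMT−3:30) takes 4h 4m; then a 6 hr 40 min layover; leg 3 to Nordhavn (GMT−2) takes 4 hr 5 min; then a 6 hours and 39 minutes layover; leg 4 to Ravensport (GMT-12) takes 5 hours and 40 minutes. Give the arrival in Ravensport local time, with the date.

13:38 on May 12

Convert departure to UTC: 22:10 − 9:00 = 13:10 UTC on May 11.
Add 8 hours and 30 minutes leg 1 → 21:40 UTC.
Add 50 minutes layover in Greywater → 22:30 UTC.
Add 4 hours and 4 minutes leg 2 → 02:34 UTC (May 12).
Add 6 hours and 40 minutes layover in Anvik Crossing → 09:14 UTC.
Add 4 hours 5 minutes leg 3 → 13:19 UTC.
Add 6 hours 39 minutes layover in Nordhavn → 19:58 UTC.
Add 5 hours and 40 minutes leg 4 → 01:38 UTC (May 13).
Ravensport is UTC−12:00, so local arrival = 01:38 − 12:00 = 13:38 on May 12.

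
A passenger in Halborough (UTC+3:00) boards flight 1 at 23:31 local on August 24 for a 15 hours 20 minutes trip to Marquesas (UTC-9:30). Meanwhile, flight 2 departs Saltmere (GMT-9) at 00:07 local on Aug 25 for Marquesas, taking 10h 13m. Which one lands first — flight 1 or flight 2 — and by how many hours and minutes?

the first, by 7 hours 29 minutes

Flight 1 in UTC: 23:31 − 3:00 = 20:31 on Aug 24.
+15 hours 20 minutes → arrive 11:51 UTC on Aug 25.
Flight 2 in UTC: 00:07 + 9:00 = 09:07 on Aug 25.
+10 hours and 13 minutes → arrive 19:20 UTC on Aug 25.
Flight 1 lands earlier by 7 hours 29 minutes.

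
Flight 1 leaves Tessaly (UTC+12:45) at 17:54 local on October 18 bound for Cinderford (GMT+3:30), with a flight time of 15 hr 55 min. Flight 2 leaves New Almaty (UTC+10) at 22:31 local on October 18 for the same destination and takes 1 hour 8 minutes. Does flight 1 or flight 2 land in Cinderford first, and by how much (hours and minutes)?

Flight 1 in UTC: 17:54 − 12:45 = 05:09 on Oct 18.
+15 hours and 55 minutes → arrive 21:04 UTC on Oct 18.
Flight 2 in UTC: 22:31 − 10:00 = 12:31 on Oct 18.
+1 hour 8 minutes → arrive 13:39 UTC on Oct 18.
Flight 2 lands earlier by 7 hours 25 minutes.

the second, by 7 hours 25 minutes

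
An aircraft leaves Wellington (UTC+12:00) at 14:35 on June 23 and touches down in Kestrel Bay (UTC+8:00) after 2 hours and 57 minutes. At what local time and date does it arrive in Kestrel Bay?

Convert departure to UTC: 14:35 − 12:00 = 02:35 UTC on Jun 23.
Add 2 hours and 57 minutes travel time → 05:32 UTC.
Kestrel Bay is UTC+8:00, so local arrival = 05:32 + 8:00 = 13:32 on Jun 23.

13:32 on June 23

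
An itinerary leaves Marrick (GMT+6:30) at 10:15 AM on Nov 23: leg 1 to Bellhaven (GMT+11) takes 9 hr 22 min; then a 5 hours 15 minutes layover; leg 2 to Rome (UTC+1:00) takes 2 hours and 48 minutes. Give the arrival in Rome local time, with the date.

10:10 PM on Nov 23

Convert departure to UTC: 10:15 AM − 6:30 = 3:45 AM UTC on Nov 23.
Add 9 hours 22 minutes leg 1 → 1:07 PM UTC.
Add 5 hours 15 minutes layover in Bellhaven → 6:22 PM UTC.
Add 2 hours 48 minutes leg 2 → 9:10 PM UTC.
Rome is UTC+1:00, so local arrival = 9:10 PM + 1:00 = 10:10 PM on Nov 23.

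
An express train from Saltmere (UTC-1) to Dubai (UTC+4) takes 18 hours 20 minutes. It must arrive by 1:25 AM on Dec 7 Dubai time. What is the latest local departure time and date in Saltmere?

Target arrival in UTC: 1:25 AM − 4:00 = 9:25 PM on Dec 6.
Subtract 18 hours and 20 minutes → departure 3:05 AM UTC on Dec 6.
Saltmere is UTC−1:00: 3:05 AM − 1:00 = 2:05 AM on Dec 6.

2:05 AM on Dec 6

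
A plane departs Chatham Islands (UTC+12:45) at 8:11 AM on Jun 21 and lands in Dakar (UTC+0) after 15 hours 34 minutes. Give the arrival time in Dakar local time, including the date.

11:00 AM on Jun 21

Dakar is 12:45 behind Chatham Islands.
After 15 hours and 34 minutes it is 11:45 PM in Chatham Islands.
Shift by the zone difference: 11:45 PM − 12:45 = 11:00 AM on Jun 21 in Dakar.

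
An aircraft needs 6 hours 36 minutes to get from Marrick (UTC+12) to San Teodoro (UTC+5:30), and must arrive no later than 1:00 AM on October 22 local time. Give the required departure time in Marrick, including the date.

Target arrival in UTC: 1:00 AM − 5:30 = 7:30 PM on Oct 21.
Subtract 6 hours and 36 minutes → departure 12:54 PM UTC on Oct 21.
Marrick is UTC+12:00: 12:54 PM + 12:00 = 12:54 AM on Oct 22.

12:54 AM on October 22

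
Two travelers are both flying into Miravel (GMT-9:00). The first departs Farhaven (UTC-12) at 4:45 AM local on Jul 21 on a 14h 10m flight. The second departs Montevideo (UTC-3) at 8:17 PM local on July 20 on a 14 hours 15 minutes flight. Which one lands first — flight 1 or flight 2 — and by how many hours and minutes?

the second, by 17 hours 23 minutes

Flight 1 in UTC: 4:45 AM + 12:00 = 4:45 PM on Jul 21.
+14 hours 10 minutes → arrive 6:55 AM UTC on Jul 22.
Flight 2 in UTC: 8:17 PM + 3:00 = 11:17 PM on Jul 20.
+14 hours 15 minutes → arrive 1:32 PM UTC on Jul 21.
Flight 2 lands earlier by 17 hours 23 minutes.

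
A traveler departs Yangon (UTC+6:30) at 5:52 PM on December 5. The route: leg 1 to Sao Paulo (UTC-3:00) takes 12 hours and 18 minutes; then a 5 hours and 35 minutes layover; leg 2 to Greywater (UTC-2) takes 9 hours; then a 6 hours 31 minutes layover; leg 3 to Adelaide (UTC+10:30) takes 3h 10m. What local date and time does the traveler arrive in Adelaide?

Convert departure to UTC: 5:52 PM − 6:30 = 11:22 AM UTC on Dec 5.
Add 12 hours and 18 minutes leg 1 → 11:40 PM UTC.
Add 5 hours and 35 minutes layover in Sao Paulo → 5:15 AM UTC (Dec 6).
Add 9 hours leg 2 → 2:15 PM UTC.
Add 6 hours 31 minutes layover in Greywater → 8:46 PM UTC.
Add 3 hours 10 minutes leg 3 → 11:56 PM UTC.
Adelaide is UTC+10:30, so local arrival = 11:56 PM + 10:30 = 10:26 AM on Dec 7.

10:26 AM on December 7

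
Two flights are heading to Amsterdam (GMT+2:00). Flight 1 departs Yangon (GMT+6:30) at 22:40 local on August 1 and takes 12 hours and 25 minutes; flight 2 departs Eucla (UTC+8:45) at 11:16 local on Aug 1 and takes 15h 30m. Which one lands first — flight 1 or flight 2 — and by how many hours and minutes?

Flight 1 in UTC: 22:40 − 6:30 = 16:10 on Aug 1.
+12 hours 25 minutes → arrive 04:35 UTC on Aug 2.
Flight 2 in UTC: 11:16 − 8:45 = 02:31 on Aug 1.
+15 hours 30 minutes → arrive 18:01 UTC on Aug 1.
Flight 2 lands earlier by 10 hours 34 minutes.

the second, by 10 hours 34 minutes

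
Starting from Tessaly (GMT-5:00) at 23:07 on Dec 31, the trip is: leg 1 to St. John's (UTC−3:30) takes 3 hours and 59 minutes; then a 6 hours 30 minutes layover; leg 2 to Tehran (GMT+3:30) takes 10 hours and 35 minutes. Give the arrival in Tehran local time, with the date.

04:41 on Jan 2

Convert departure to UTC: 23:07 + 5:00 = 04:07 UTC on Jan 1.
Add 3 hours 59 minutes leg 1 → 08:06 UTC.
Add 6 hours 30 minutes layover in St. John's → 14:36 UTC.
Add 10 hours 35 minutes leg 2 → 01:11 UTC (Jan 2).
Tehran is UTC+3:30, so local arrival = 01:11 + 3:30 = 04:41 on Jan 2.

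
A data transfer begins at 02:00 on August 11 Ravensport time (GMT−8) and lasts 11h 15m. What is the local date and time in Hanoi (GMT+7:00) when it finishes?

04:15 on August 12

Hanoi is 15:00 ahead of Ravensport.
After 11 hours 15 minutes it is 13:15 in Ravensport.
Shift by the zone difference: 13:15 + 15:00 = 04:15 on Aug 12 in Hanoi.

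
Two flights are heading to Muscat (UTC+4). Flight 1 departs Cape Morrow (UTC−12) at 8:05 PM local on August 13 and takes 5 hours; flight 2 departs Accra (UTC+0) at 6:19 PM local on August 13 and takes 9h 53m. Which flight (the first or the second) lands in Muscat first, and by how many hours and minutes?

the second, by 8 hours 53 minutes

Flight 1 in UTC: 8:05 PM + 12:00 = 8:05 AM on Aug 14.
+5 hours → arrive 1:05 PM UTC on Aug 14.
Flight 2 departs at 6:19 PM UTC (Aug 13).
+9 hours 53 minutes → arrive 4:12 AM UTC on Aug 14.
Flight 2 lands earlier by 8 hours 53 minutes.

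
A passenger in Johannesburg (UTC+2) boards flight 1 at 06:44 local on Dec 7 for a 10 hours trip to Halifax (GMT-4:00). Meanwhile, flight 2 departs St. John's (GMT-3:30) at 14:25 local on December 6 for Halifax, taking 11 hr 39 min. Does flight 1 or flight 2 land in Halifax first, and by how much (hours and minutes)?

Flight 1 in UTC: 06:44 − 2:00 = 04:44 on Dec 7.
+10 hours → arrive 14:44 UTC on Dec 7.
Flight 2 in UTC: 14:25 + 3:30 = 17:55 on Dec 6.
+11 hours and 39 minutes → arrive 05:34 UTC on Dec 7.
Flight 2 lands earlier by 9 hours 10 minutes.

the second, by 9 hours 10 minutes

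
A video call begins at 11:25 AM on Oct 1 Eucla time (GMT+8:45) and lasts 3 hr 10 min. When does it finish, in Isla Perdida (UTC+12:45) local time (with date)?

Isla Perdida is 4:00 ahead of Eucla.
After 3 hours 10 minutes it is 2:35 PM in Eucla.
Shift by the zone difference: 2:35 PM + 4:00 = 6:35 PM on Oct 1 in Isla Perdida.

6:35 PM on October 1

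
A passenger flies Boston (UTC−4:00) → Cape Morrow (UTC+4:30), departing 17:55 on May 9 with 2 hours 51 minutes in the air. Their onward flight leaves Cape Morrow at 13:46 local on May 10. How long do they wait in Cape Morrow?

8 hours 30 minutes

Convert departure to UTC: 17:55 + 4:00 = 21:55 UTC on May 9.
Add 2 hours 51 minutes flight time → 00:46 UTC (May 10).
Cape Morrow is UTC+4:30, so local arrival = 00:46 + 4:30 = 05:16 on May 10.
Layover = 13:46 − 05:16 = 8 hours 30 minutes.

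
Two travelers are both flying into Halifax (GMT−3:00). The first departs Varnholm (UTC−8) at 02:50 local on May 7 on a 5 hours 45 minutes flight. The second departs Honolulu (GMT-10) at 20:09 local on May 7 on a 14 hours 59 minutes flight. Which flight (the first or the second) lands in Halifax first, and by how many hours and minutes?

Flight 1 in UTC: 02:50 + 8:00 = 10:50 on May 7.
+5 hours 45 minutes → arrive 16:35 UTC on May 7.
Flight 2 in UTC: 20:09 + 10:00 = 06:09 on May 8.
+14 hours and 59 minutes → arrive 21:08 UTC on May 8.
Flight 1 lands earlier by 28 hours 33 minutes.

the first, by 28 hours 33 minutes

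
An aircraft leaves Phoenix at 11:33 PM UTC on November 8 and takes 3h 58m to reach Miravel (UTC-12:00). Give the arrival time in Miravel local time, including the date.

Departure is given in UTC: 11:33 PM on Nov 8.
Add 3 hours 58 minutes → 3:31 AM UTC (Nov 9).
Miravel is UTC−12:00: 3:31 AM − 12:00 = 3:31 PM on Nov 8.

3:31 PM on Nov 8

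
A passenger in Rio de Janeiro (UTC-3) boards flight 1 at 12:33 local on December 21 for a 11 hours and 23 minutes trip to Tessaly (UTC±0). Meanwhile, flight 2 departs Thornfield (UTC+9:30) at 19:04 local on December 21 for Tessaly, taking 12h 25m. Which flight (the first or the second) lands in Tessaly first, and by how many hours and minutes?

Flight 1 in UTC: 12:33 + 3:00 = 15:33 on Dec 21.
+11 hours 23 minutes → arrive 02:56 UTC on Dec 22.
Flight 2 in UTC: 19:04 − 9:30 = 09:34 on Dec 21.
+12 hours 25 minutes → arrive 21:59 UTC on Dec 21.
Flight 2 lands earlier by 4 hours 57 minutes.

the second, by 4 hours 57 minutes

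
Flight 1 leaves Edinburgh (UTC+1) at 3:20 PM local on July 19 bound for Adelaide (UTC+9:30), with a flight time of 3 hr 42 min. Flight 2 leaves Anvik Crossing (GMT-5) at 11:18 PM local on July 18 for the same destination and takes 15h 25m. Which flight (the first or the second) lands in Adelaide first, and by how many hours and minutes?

Flight 1 in UTC: 3:20 PM − 1:00 = 2:20 PM on Jul 19.
+3 hours and 42 minutes → arrive 6:02 PM UTC on Jul 19.
Flight 2 in UTC: 11:18 PM + 5:00 = 4:18 AM on Jul 19.
+15 hours 25 minutes → arrive 7:43 PM UTC on Jul 19.
Flight 1 lands earlier by 1 hour 41 minutes.

the first, by 1 hour 41 minutes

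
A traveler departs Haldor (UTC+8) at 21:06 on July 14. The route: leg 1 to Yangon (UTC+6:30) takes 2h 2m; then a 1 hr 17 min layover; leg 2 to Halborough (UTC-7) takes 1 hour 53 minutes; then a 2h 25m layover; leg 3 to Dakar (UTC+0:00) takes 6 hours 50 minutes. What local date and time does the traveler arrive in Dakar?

03:33 on July 15

Convert departure to UTC: 21:06 − 8:00 = 13:06 UTC on Jul 14.
Add 2 hours 2 minutes leg 1 → 15:08 UTC.
Add 1 hour 17 minutes layover in Yangon → 16:25 UTC.
Add 1 hour and 53 minutes leg 2 → 18:18 UTC.
Add 2 hours 25 minutes layover in Halborough → 20:43 UTC.
Add 6 hours and 50 minutes leg 3 → 03:33 UTC (Jul 15).
Dakar is UTC+0, so local arrival is the same: 03:33 on Jul 15.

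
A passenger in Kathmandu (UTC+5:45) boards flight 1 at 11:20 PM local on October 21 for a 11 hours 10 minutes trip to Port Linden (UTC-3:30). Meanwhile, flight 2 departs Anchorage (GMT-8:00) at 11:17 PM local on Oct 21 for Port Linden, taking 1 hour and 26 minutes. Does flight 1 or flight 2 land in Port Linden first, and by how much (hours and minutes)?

the first, by 3 hours 58 minutes

Flight 1 in UTC: 11:20 PM − 5:45 = 5:35 PM on Oct 21.
+11 hours 10 minutes → arrive 4:45 AM UTC on Oct 22.
Flight 2 in UTC: 11:17 PM + 8:00 = 7:17 AM on Oct 22.
+1 hour 26 minutes → arrive 8:43 AM UTC on Oct 22.
Flight 1 lands earlier by 3 hours 58 minutes.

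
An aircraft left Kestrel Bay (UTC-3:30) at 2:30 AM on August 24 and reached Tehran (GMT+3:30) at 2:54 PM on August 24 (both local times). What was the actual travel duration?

Departure in UTC: 2:30 AM + 3:30 = 6:00 AM on Aug 24.
Arrival in UTC: 2:54 PM − 3:30 = 11:24 AM on Aug 24.
Elapsed = 11:24 AM − 6:00 AM = 5 hours 24 minutes.

5 hours 24 minutes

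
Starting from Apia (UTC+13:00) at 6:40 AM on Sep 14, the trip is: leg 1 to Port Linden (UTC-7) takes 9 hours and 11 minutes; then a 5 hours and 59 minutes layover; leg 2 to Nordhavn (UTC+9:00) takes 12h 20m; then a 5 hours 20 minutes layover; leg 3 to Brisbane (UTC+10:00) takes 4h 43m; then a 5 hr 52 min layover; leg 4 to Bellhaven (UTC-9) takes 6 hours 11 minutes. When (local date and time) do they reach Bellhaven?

10:16 AM on September 15

Convert departure to UTC: 6:40 AM − 13:00 = 5:40 PM UTC on Sep 13.
Add 9 hours 11 minutes leg 1 → 2:51 AM UTC (Sep 14).
Add 5 hours and 59 minutes layover in Port Linden → 8:50 AM UTC.
Add 12 hours and 20 minutes leg 2 → 9:10 PM UTC.
Add 5 hours and 20 minutes layover in Nordhavn → 2:30 AM UTC (Sep 15).
Add 4 hours and 43 minutes leg 3 → 7:13 AM UTC.
Add 5 hours 52 minutes layover in Brisbane → 1:05 PM UTC.
Add 6 hours 11 minutes leg 4 → 7:16 PM UTC.
Bellhaven is UTC−9:00, so local arrival = 7:16 PM − 9:00 = 10:16 AM on Sep 15.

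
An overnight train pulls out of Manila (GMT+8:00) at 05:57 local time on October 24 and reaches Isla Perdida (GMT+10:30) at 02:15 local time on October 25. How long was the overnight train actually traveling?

Isla Perdida is 2:30 ahead of Manila.
Clock-face elapsed time (ignoring zones) is 20 hours 18 minutes.
Actual elapsed = 20 hours 18 minutes − 2:30 = 17 hours 48 minutes.

17 hours 48 minutes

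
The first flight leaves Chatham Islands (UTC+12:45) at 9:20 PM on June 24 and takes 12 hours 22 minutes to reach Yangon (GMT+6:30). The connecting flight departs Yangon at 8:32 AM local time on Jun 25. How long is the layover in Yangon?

5 hours 5 minutes

Convert departure to UTC: 9:20 PM − 12:45 = 8:35 AM UTC on Jun 24.
Add 12 hours 22 minutes flight time → 8:57 PM UTC.
Yangon is UTC+6:30, so local arrival = 8:57 PM + 6:30 = 3:27 AM on Jun 25.
Layover = 8:32 AM − 3:27 AM = 5 hours 5 minutes.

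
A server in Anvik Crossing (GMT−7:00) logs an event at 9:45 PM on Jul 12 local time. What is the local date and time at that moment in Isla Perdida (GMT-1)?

3:45 AM on July 13

In UTC: 9:45 PM + 7:00 = 4:45 AM on Jul 13.
Isla Perdida is UTC−1:00: 4:45 AM − 1:00 = 3:45 AM on Jul 13.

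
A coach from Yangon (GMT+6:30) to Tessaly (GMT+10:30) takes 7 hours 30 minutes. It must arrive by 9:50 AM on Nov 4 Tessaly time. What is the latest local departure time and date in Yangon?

Target arrival in UTC: 9:50 AM − 10:30 = 11:20 PM on Nov 3.
Subtract 7 hours 30 minutes → departure 3:50 PM UTC on Nov 3.
Yangon is UTC+6:30: 3:50 PM + 6:30 = 10:20 PM on Nov 3.

10:20 PM on Nov 3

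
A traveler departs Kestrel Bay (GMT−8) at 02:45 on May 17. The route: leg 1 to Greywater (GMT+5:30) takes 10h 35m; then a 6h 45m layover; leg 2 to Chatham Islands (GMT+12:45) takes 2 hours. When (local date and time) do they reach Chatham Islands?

Convert departure to UTC: 02:45 + 8:00 = 10:45 UTC on May 17.
Add 10 hours and 35 minutes leg 1 → 21:20 UTC.
Add 6 hours and 45 minutes layover in Greywater → 04:05 UTC (May 18).
Add 2 hours leg 2 → 06:05 UTC.
Chatham Islands is UTC+12:45, so local arrival = 06:05 + 12:45 = 18:50 on May 18.

18:50 on May 18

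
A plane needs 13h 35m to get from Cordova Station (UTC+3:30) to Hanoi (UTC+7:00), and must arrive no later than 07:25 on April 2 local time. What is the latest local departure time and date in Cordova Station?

Target arrival in UTC: 07:25 − 7:00 = 00:25 on Apr 2.
Subtract 13 hours 35 minutes → departure 10:50 UTC on Apr 1.
Cordova Station is UTC+3:30: 10:50 + 3:30 = 14:20 on Apr 1.

14:20 on April 1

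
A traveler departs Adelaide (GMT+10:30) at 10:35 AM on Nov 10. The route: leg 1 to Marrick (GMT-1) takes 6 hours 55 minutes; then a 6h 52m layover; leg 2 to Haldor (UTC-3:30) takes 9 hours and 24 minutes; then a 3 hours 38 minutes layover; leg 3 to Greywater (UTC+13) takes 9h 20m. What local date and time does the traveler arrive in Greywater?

Convert departure to UTC: 10:35 AM − 10:30 = 12:05 AM UTC on Nov 10.
Add 6 hours and 55 minutes leg 1 → 7:00 AM UTC.
Add 6 hours and 52 minutes layover in Marrick → 1:52 PM UTC.
Add 9 hours and 24 minutes leg 2 → 11:16 PM UTC.
Add 3 hours 38 minutes layover in Haldor → 2:54 AM UTC (Nov 11).
Add 9 hours and 20 minutes leg 3 → 12:14 PM UTC.
Greywater is UTC+13:00, so local arrival = 12:14 PM + 13:00 = 1:14 AM on Nov 12.

1:14 AM on November 12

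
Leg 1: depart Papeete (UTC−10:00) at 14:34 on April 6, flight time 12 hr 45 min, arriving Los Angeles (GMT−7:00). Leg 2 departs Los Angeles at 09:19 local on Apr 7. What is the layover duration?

Convert departure to UTC: 14:34 + 10:00 = 00:34 UTC on Apr 7.
Add 12 hours and 45 minutes flight time → 13:19 UTC.
Los Angeles is UTC−7:00, so local arrival = 13:19 − 7:00 = 06:19 on Apr 7.
Layover = 09:19 − 06:19 = 3 hours.

3 hours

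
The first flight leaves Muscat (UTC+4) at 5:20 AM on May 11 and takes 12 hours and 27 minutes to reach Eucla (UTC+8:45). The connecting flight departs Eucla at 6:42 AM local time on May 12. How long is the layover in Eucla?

8 hours 10 minutes

Convert departure to UTC: 5:20 AM − 4:00 = 1:20 AM UTC on May 11.
Add 12 hours and 27 minutes flight time → 1:47 PM UTC.
Eucla is UTC+8:45, so local arrival = 1:47 PM + 8:45 = 10:32 PM on May 11.
Layover = 6:42 AM − 10:32 PM (+1 day) = 8 hours 10 minutes.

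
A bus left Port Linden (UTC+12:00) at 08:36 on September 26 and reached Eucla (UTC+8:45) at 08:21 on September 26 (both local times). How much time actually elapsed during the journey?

Eucla is 3:15 behind Port Linden.
Clock-face elapsed time (ignoring zones) is −15 minutes.
Actual elapsed = −15 minutes + 3:15 = 3 hours.

3 hours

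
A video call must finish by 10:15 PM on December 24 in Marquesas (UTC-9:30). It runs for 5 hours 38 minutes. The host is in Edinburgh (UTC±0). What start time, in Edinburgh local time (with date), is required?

2:07 AM on Dec 25

Target end time in UTC: 10:15 PM + 9:30 = 7:45 AM on Dec 25.
Subtract 5 hours and 38 minutes → start 2:07 AM UTC on Dec 25.
Edinburgh is UTC+0, so start is 2:07 AM on Dec 25.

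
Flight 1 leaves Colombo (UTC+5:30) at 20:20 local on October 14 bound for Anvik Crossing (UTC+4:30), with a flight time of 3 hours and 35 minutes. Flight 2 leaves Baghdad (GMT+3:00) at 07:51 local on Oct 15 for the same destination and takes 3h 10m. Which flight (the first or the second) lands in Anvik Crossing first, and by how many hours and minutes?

Flight 1 in UTC: 20:20 − 5:30 = 14:50 on Oct 14.
+3 hours and 35 minutes → arrive 18:25 UTC on Oct 14.
Flight 2 in UTC: 07:51 − 3:00 = 04:51 on Oct 15.
+3 hours 10 minutes → arrive 08:01 UTC on Oct 15.
Flight 1 lands earlier by 13 hours 36 minutes.

the first, by 13 hours 36 minutes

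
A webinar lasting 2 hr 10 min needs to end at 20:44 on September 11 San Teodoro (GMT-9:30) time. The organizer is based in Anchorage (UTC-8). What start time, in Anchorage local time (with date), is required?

Target end time in UTC: 20:44 + 9:30 = 06:14 on Sep 12.
Subtract 2 hours 10 minutes → start 04:04 UTC on Sep 12.
Anchorage is UTC−8:00: 04:04 − 8:00 = 20:04 on Sep 11.

20:04 on Sep 11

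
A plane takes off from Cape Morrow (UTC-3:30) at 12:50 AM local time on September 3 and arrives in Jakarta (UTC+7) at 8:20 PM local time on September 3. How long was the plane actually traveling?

9 hours

Departure in UTC: 12:50 AM + 3:30 = 4:20 AM on Sep 3.
Arrival in UTC: 8:20 PM − 7:00 = 1:20 PM on Sep 3.
Elapsed = 1:20 PM − 4:20 AM = 9 hours.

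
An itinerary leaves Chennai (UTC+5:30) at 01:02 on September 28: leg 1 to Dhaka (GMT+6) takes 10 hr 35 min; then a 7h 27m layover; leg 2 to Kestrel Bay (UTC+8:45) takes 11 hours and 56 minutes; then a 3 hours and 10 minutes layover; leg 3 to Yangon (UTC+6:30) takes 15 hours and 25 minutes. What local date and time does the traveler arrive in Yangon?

02:35 on September 30

Convert departure to UTC: 01:02 − 5:30 = 19:32 UTC on Sep 27.
Add 10 hours and 35 minutes leg 1 → 06:07 UTC (Sep 28).
Add 7 hours and 27 minutes layover in Dhaka → 13:34 UTC.
Add 11 hours 56 minutes leg 2 → 01:30 UTC (Sep 29).
Add 3 hours and 10 minutes layover in Kestrel Bay → 04:40 UTC.
Add 15 hours and 25 minutes leg 3 → 20:05 UTC.
Yangon is UTC+6:30, so local arrival = 20:05 + 6:30 = 02:35 on Sep 30.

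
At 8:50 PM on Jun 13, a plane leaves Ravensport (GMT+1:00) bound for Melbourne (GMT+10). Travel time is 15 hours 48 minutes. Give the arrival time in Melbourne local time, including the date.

9:38 PM on June 14

Melbourne is 9:00 ahead of Ravensport.
After 15 hours 48 minutes it is 12:38 PM (Jun 14) in Ravensport.
Shift by the zone difference: 12:38 PM + 9:00 = 9:38 PM on Jun 14 in Melbourne.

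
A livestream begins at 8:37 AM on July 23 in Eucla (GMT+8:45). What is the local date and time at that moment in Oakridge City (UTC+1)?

In UTC: 8:37 AM − 8:45 = 11:52 PM on Jul 22.
Oakridge City is UTC+1:00: 11:52 PM + 1:00 = 12:52 AM on Jul 23.

12:52 AM on July 23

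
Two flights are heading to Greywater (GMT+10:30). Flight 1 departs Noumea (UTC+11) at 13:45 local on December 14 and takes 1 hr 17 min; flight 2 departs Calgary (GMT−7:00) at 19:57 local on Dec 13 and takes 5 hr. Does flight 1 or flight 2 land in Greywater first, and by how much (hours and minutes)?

the first, by 3 hours 55 minutes

Flight 1 in UTC: 13:45 − 11:00 = 02:45 on Dec 14.
+1 hour 17 minutes → arrive 04:02 UTC on Dec 14.
Flight 2 in UTC: 19:57 + 7:00 = 02:57 on Dec 14.
+5 hours → arrive 07:57 UTC on Dec 14.
Flight 1 lands earlier by 3 hours 55 minutes.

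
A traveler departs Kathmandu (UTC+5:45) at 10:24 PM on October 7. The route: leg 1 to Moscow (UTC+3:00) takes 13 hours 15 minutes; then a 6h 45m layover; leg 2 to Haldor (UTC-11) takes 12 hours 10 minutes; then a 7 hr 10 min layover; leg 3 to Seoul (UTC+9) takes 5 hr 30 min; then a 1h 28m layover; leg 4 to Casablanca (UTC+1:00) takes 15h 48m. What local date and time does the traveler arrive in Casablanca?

7:45 AM on Oct 10

Convert departure to UTC: 10:24 PM − 5:45 = 4:39 PM UTC on Oct 7.
Add 13 hours and 15 minutes leg 1 → 5:54 AM UTC (Oct 8).
Add 6 hours 45 minutes layover in Moscow → 12:39 PM UTC.
Add 12 hours 10 minutes leg 2 → 12:49 AM UTC (Oct 9).
Add 7 hours and 10 minutes layover in Haldor → 7:59 AM UTC.
Add 5 hours 30 minutes leg 3 → 1:29 PM UTC.
Add 1 hour 28 minutes layover in Seoul → 2:57 PM UTC.
Add 15 hours 48 minutes leg 4 → 6:45 AM UTC (Oct 10).
Casablanca is UTC+1:00, so local arrival = 6:45 AM + 1:00 = 7:45 AM on Oct 10.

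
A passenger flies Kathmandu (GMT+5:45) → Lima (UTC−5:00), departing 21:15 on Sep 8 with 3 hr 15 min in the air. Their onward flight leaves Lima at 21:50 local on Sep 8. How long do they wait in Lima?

Convert departure to UTC: 21:15 − 5:45 = 15:30 UTC on Sep 8.
Add 3 hours and 15 minutes flight time → 18:45 UTC.
Lima is UTC−5:00, so local arrival = 18:45 − 5:00 = 13:45 on Sep 8.
Layover = 21:50 − 13:45 = 8 hours 5 minutes.

8 hours 5 minutes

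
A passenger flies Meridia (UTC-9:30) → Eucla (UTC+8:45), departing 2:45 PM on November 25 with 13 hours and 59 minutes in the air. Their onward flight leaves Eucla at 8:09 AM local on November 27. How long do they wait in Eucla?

9 hours 10 minutes

Convert departure to UTC: 2:45 PM + 9:30 = 12:15 AM UTC on Nov 26.
Add 13 hours 59 minutes flight time → 2:14 PM UTC.
Eucla is UTC+8:45, so local arrival = 2:14 PM + 8:45 = 10:59 PM on Nov 26.
Layover = 8:09 AM − 10:59 PM (+1 day) = 9 hours 10 minutes.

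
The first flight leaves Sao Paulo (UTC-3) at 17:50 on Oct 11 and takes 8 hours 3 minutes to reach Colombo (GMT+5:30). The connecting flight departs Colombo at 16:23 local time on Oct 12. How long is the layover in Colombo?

Convert departure to UTC: 17:50 + 3:00 = 20:50 UTC on Oct 11.
Add 8 hours and 3 minutes flight time → 04:53 UTC (Oct 12).
Colombo is UTC+5:30, so local arrival = 04:53 + 5:30 = 10:23 on Oct 12.
Layover = 16:23 − 10:23 = 6 hours.

6 hours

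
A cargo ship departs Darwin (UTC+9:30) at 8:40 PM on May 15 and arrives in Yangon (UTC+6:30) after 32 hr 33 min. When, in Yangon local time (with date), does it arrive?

Yangon is 3:00 behind Darwin.
After 32 hours 33 minutes it is 5:13 AM (May 17) in Darwin.
Shift by the zone difference: 5:13 AM − 3:00 = 2:13 AM on May 17 in Yangon.

2:13 AM on May 17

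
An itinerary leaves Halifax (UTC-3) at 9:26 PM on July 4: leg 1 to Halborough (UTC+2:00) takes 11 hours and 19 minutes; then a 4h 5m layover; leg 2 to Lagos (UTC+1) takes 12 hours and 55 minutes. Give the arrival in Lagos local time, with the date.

5:45 AM on Jul 6

Convert departure to UTC: 9:26 PM + 3:00 = 12:26 AM UTC on Jul 5.
Add 11 hours 19 minutes leg 1 → 11:45 AM UTC.
Add 4 hours 5 minutes layover in Halborough → 3:50 PM UTC.
Add 12 hours 55 minutes leg 2 → 4:45 AM UTC (Jul 6).
Lagos is UTC+1:00, so local arrival = 4:45 AM + 1:00 = 5:45 AM on Jul 6.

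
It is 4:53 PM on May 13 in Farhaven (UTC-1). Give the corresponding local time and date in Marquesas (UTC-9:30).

8:23 AM on May 13

Marquesas is 8:30 behind Farhaven.
Shift by the zone difference: 4:53 PM − 8:30 = 8:23 AM on May 13 in Marquesas.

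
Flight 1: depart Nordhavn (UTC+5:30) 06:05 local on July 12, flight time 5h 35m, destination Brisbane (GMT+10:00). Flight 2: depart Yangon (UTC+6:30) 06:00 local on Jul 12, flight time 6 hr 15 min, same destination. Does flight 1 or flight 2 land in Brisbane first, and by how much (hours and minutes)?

the second, by 25 minutes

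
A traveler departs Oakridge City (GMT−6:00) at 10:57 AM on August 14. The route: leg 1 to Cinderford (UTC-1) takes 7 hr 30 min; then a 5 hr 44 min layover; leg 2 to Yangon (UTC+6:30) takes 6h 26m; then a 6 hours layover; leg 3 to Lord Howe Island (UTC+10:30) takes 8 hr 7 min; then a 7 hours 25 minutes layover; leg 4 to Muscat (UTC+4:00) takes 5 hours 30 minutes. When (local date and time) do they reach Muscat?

7:39 PM on Aug 16

Convert departure to UTC: 10:57 AM + 6:00 = 4:57 PM UTC on Aug 14.
Add 7 hours and 30 minutes leg 1 → 12:27 AM UTC (Aug 15).
Add 5 hours and 44 minutes layover in Cinderford → 6:11 AM UTC.
Add 6 hours and 26 minutes leg 2 → 12:37 PM UTC.
Add 6 hours layover in Yangon → 6:37 PM UTC.
Add 8 hours and 7 minutes leg 3 → 2:44 AM UTC (Aug 16).
Add 7 hours 25 minutes layover in Lord Howe Island → 10:09 AM UTC.
Add 5 hours and 30 minutes leg 4 → 3:39 PM UTC.
Muscat is UTC+4:00, so local arrival = 3:39 PM + 4:00 = 7:39 PM on Aug 16.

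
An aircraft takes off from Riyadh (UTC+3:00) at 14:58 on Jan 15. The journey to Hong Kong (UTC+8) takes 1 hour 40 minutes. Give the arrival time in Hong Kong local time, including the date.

Convert departure to UTC: 14:58 − 3:00 = 11:58 UTC on Jan 15.
Add 1 hour 40 minutes travel time → 13:38 UTC.
Hong Kong is UTC+8:00, so local arrival = 13:38 + 8:00 = 21:38 on Jan 15.

21:38 on January 15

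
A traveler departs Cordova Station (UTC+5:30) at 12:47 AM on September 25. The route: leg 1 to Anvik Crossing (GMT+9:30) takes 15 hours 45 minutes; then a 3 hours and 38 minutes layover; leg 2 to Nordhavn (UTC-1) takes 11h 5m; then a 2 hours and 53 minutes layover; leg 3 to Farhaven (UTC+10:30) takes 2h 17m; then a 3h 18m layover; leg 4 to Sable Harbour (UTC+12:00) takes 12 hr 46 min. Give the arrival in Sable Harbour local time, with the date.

10:59 AM on Sep 27

Convert departure to UTC: 12:47 AM − 5:30 = 7:17 PM UTC on Sep 24.
Add 15 hours 45 minutes leg 1 → 11:02 AM UTC (Sep 25).
Add 3 hours 38 minutes layover in Anvik Crossing → 2:40 PM UTC.
Add 11 hours and 5 minutes leg 2 → 1:45 AM UTC (Sep 26).
Add 2 hours and 53 minutes layover in Nordhavn → 4:38 AM UTC.
Add 2 hours 17 minutes leg 3 → 6:55 AM UTC.
Add 3 hours and 18 minutes layover in Farhaven → 10:13 AM UTC.
Add 12 hours 46 minutes leg 4 → 10:59 PM UTC.
Sable Harbour is UTC+12:00, so local arrival = 10:59 PM + 12:00 = 10:59 AM on Sep 27.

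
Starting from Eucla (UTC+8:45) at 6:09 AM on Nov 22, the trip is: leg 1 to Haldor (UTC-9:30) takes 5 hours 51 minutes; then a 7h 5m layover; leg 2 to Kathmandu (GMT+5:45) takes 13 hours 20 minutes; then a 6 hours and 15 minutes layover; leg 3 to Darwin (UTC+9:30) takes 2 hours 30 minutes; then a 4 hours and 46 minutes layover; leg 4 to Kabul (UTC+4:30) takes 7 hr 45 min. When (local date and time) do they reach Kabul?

Convert departure to UTC: 6:09 AM − 8:45 = 9:24 PM UTC on Nov 21.
Add 5 hours and 51 minutes leg 1 → 3:15 AM UTC (Nov 22).
Add 7 hours 5 minutes layover in Haldor → 10:20 AM UTC.
Add 13 hours 20 minutes leg 2 → 11:40 PM UTC.
Add 6 hours and 15 minutes layover in Kathmandu → 5:55 AM UTC (Nov 23).
Add 2 hours 30 minutes leg 3 → 8:25 AM UTC.
Add 4 hours and 46 minutes layover in Darwin → 1:11 PM UTC.
Add 7 hours and 45 minutes leg 4 → 8:56 PM UTC.
Kabul is UTC+4:30, so local arrival = 8:56 PM + 4:30 = 1:26 AM on Nov 24.

1:26 AM on November 24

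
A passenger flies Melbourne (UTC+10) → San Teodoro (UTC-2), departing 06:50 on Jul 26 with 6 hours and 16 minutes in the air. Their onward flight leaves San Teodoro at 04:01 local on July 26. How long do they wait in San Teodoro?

Convert departure to UTC: 06:50 − 10:00 = 20:50 UTC on Jul 25.
Add 6 hours 16 minutes flight time → 03:06 UTC (Jul 26).
San Teodoro is UTC−2:00, so local arrival = 03:06 − 2:00 = 01:06 on Jul 26.
Layover = 04:01 − 01:06 = 2 hours 55 minutes.

2 hours 55 minutes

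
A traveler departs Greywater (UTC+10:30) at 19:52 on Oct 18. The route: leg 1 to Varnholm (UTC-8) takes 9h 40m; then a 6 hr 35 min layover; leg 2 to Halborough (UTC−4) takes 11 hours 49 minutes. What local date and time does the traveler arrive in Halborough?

Convert departure to UTC: 19:52 − 10:30 = 09:22 UTC on Oct 18.
Add 9 hours 40 minutes leg 1 → 19:02 UTC.
Add 6 hours 35 minutes layover in Varnholm → 01:37 UTC (Oct 19).
Add 11 hours and 49 minutes leg 2 → 13:26 UTC.
Halborough is UTC−4:00, so local arrival = 13:26 − 4:00 = 09:26 on Oct 19.

09:26 on October 19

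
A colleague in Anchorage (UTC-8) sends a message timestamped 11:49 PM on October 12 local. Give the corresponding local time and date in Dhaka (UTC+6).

1:49 PM on Oct 13

In UTC: 11:49 PM + 8:00 = 7:49 AM on Oct 13.
Dhaka is UTC+6:00: 7:49 AM + 6:00 = 1:49 PM on Oct 13.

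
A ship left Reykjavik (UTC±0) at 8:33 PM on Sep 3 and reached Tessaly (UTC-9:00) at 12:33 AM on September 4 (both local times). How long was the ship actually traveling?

13 hours

Departure is already UTC: 8:33 PM on Sep 3.
Arrival in UTC: 12:33 AM + 9:00 = 9:33 AM on Sep 4.
Elapsed = 9:33 AM − 8:33 PM (+1 day) = 13 hours.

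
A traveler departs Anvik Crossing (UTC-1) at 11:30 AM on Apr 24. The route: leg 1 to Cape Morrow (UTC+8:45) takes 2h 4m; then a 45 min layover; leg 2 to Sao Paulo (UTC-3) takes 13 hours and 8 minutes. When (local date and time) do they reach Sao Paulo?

Convert departure to UTC: 11:30 AM + 1:00 = 12:30 PM UTC on Apr 24.
Add 2 hours 4 minutes leg 1 → 2:34 PM UTC.
Add 45 minutes layover in Cape Morrow → 3:19 PM UTC.
Add 13 hours and 8 minutes leg 2 → 4:27 AM UTC (Apr 25).
Sao Paulo is UTC−3:00, so local arrival = 4:27 AM − 3:00 = 1:27 AM on Apr 25.

1:27 AM on April 25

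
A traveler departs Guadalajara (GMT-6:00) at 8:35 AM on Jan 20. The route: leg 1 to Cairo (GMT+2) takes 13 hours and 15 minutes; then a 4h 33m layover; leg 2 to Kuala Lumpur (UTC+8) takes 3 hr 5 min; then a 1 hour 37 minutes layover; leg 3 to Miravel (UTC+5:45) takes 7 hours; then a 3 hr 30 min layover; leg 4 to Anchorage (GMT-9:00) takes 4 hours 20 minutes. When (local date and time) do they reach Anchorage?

Convert departure to UTC: 8:35 AM + 6:00 = 2:35 PM UTC on Jan 20.
Add 13 hours and 15 minutes leg 1 → 3:50 AM UTC (Jan 21).
Add 4 hours 33 minutes layover in Cairo → 8:23 AM UTC.
Add 3 hours and 5 minutes leg 2 → 11:28 AM UTC.
Add 1 hour and 37 minutes layover in Kuala Lumpur → 1:05 PM UTC.
Add 7 hours leg 3 → 8:05 PM UTC.
Add 3 hours and 30 minutes layover in Miravel → 11:35 PM UTC.
Add 4 hours and 20 minutes leg 4 → 3:55 AM UTC (Jan 22).
Anchorage is UTC−9:00, so local arrival = 3:55 AM − 9:00 = 6:55 PM on Jan 21.

6:55 PM on January 21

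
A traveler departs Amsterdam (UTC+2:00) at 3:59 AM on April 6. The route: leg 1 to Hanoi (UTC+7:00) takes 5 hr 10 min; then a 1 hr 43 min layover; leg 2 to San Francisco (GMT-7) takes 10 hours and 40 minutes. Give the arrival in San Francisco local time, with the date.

12:32 PM on April 6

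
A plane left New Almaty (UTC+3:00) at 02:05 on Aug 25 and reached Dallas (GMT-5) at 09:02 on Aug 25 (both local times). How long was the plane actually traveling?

14 hours 57 minutes

Dallas is 8:00 behind New Almaty.
Clock-face elapsed time (ignoring zones) is 6 hours 57 minutes.
Actual elapsed = 6 hours 57 minutes + 8:00 = 14 hours 57 minutes.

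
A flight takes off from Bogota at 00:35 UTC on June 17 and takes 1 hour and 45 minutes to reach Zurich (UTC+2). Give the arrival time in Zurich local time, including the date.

Departure is given in UTC: 00:35 on Jun 17.
Add 1 hour 45 minutes → 02:20 UTC.
Zurich is UTC+2:00: 02:20 + 2:00 = 04:20 on Jun 17.

04:20 on Jun 17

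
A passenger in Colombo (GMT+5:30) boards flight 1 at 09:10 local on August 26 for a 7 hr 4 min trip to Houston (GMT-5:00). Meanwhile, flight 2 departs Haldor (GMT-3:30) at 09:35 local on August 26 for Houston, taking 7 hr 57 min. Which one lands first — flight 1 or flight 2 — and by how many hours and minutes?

Flight 1 in UTC: 09:10 − 5:30 = 03:40 on Aug 26.
+7 hours 4 minutes → arrive 10:44 UTC on Aug 26.
Flight 2 in UTC: 09:35 + 3:30 = 13:05 on Aug 26.
+7 hours 57 minutes → arrive 21:02 UTC on Aug 26.
Flight 1 lands earlier by 10 hours 18 minutes.

the first, by 10 hours 18 minutes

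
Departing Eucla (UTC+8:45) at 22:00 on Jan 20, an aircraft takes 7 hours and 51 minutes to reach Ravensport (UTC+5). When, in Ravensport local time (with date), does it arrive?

02:06 on January 21

Ravensport is 3:45 behind Eucla.
After 7 hours and 51 minutes it is 05:51 (Jan 21) in Eucla.
Shift by the zone difference: 05:51 − 3:45 = 02:06 on Jan 21 in Ravensport.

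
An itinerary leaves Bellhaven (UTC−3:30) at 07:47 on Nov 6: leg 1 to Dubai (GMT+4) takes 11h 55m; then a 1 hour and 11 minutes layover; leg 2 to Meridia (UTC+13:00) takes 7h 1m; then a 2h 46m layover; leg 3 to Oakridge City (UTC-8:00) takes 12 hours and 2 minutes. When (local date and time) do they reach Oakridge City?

Convert departure to UTC: 07:47 + 3:30 = 11:17 UTC on Nov 6.
Add 11 hours and 55 minutes leg 1 → 23:12 UTC.
Add 1 hour and 11 minutes layover in Dubai → 00:23 UTC (Nov 7).
Add 7 hours 1 minute leg 2 → 07:24 UTC.
Add 2 hours 46 minutes layover in Meridia → 10:10 UTC.
Add 12 hours 2 minutes leg 3 → 22:12 UTC.
Oakridge City is UTC−8:00, so local arrival = 22:12 − 8:00 = 14:12 on Nov 7.

14:12 on Nov 7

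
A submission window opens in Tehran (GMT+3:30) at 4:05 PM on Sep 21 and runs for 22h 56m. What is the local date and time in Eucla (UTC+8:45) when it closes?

Eucla is 5:15 ahead of Tehran.
After 22 hours and 56 minutes it is 3:01 PM (Sep 22) in Tehran.
Shift by the zone difference: 3:01 PM + 5:15 = 8:16 PM on Sep 22 in Eucla.

8:16 PM on September 22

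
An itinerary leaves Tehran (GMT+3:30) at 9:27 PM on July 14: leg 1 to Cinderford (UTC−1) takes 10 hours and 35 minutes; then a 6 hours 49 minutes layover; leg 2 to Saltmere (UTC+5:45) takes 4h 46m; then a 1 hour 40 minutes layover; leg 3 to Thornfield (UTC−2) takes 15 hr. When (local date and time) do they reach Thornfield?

6:47 AM on July 16

Convert departure to UTC: 9:27 PM − 3:30 = 5:57 PM UTC on Jul 14.
Add 10 hours 35 minutes leg 1 → 4:32 AM UTC (Jul 15).
Add 6 hours and 49 minutes layover in Cinderford → 11:21 AM UTC.
Add 4 hours and 46 minutes leg 2 → 4:07 PM UTC.
Add 1 hour and 40 minutes layover in Saltmere → 5:47 PM UTC.
Add 15 hours leg 3 → 8:47 AM UTC (Jul 16).
Thornfield is UTC−2:00, so local arrival = 8:47 AM − 2:00 = 6:47 AM on Jul 16.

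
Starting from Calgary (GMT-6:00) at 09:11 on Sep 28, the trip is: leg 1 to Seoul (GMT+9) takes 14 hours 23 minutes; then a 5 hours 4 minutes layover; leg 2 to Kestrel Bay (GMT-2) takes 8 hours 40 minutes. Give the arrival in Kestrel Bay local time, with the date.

Convert departure to UTC: 09:11 + 6:00 = 15:11 UTC on Sep 28.
Add 14 hours and 23 minutes leg 1 → 05:34 UTC (Sep 29).
Add 5 hours and 4 minutes layover in Seoul → 10:38 UTC.
Add 8 hours and 40 minutes leg 2 → 19:18 UTC.
Kestrel Bay is UTC−2:00, so local arrival = 19:18 − 2:00 = 17:18 on Sep 29.

17:18 on Sep 29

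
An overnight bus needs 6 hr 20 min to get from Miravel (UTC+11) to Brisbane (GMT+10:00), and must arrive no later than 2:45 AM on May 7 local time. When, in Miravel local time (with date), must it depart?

9:25 PM on May 6

Target arrival in UTC: 2:45 AM − 10:00 = 4:45 PM on May 6.
Subtract 6 hours and 20 minutes → departure 10:25 AM UTC on May 6.
Miravel is UTC+11:00: 10:25 AM + 11:00 = 9:25 PM on May 6.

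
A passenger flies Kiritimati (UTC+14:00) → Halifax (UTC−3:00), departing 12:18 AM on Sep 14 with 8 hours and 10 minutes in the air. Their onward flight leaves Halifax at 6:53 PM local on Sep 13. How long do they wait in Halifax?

Convert departure to UTC: 12:18 AM − 14:00 = 10:18 AM UTC on Sep 13.
Add 8 hours and 10 minutes flight time → 6:28 PM UTC.
Halifax is UTC−3:00, so local arrival = 6:28 PM − 3:00 = 3:28 PM on Sep 13.
Layover = 6:53 PM − 3:28 PM = 3 hours 25 minutes.

3 hours 25 minutes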